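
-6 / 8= -3 / 4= -0.75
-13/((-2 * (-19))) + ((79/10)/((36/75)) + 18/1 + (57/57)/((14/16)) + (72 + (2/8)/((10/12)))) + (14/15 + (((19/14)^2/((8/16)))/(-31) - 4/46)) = 8625719089/79656360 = 108.29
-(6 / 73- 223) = 16273 / 73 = 222.92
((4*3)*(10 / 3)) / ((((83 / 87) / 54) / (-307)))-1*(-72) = -57685464 / 83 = -695005.59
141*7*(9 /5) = 8883 /5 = 1776.60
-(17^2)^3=-24137569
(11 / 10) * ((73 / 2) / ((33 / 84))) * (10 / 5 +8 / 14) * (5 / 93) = 438 / 31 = 14.13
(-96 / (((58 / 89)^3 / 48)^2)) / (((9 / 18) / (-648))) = 2225967274663335936 / 594823321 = 3742232686.71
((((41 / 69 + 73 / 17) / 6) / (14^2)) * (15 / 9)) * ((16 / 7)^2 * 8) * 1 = 7339520 / 25347357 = 0.29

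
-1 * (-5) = 5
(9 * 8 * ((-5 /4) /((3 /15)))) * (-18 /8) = 2025 /2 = 1012.50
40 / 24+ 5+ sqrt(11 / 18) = sqrt(22) / 6+ 20 / 3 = 7.45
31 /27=1.15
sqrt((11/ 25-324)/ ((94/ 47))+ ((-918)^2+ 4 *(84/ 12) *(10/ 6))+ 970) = sqrt(759220998)/ 30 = 918.47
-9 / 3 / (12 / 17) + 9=19 / 4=4.75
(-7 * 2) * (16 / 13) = -224 / 13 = -17.23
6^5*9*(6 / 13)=419904 / 13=32300.31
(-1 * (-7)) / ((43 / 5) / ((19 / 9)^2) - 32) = -12635 / 54277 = -0.23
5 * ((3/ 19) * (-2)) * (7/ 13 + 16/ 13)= -690/ 247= -2.79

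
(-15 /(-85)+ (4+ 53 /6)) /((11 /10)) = 6635 /561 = 11.83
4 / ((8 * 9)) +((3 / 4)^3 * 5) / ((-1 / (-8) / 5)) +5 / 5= 6151 / 72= 85.43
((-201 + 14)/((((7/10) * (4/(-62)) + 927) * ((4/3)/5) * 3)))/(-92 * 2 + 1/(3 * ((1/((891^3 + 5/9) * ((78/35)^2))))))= -20625/95778012268736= -0.00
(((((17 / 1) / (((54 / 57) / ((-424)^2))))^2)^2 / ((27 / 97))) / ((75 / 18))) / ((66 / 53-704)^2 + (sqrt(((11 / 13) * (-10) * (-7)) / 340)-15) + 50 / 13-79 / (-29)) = 519175161342474516174767695682548784596197853626368 / 2745667219727489740518377399355-11892181144212748064843442520006347154522112 * sqrt(34034) / 13728336098637448702591886996775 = 189088728171801508014.61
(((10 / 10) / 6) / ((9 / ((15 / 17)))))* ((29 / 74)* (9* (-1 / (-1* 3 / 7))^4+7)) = 89320 / 50949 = 1.75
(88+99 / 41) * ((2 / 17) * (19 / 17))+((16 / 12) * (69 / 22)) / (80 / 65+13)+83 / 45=3044003177 / 217014435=14.03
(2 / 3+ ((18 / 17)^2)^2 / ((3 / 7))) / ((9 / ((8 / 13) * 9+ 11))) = 193902910 / 29315871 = 6.61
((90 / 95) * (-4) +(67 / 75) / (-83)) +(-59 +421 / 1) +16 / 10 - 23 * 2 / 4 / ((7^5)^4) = 6791170372886590088398309 / 18874860592700118836550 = 359.80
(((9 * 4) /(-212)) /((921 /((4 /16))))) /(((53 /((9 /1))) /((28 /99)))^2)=-588 /5530333919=-0.00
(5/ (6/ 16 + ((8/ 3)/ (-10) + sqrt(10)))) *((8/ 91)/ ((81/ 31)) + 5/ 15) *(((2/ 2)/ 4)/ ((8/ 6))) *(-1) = 67625/ 18122706-1352500 *sqrt(10)/ 39265863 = -0.11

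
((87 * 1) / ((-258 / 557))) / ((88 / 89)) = -1437617 / 7568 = -189.96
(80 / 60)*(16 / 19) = 64 / 57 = 1.12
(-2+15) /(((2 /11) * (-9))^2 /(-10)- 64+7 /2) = -15730 /73529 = -0.21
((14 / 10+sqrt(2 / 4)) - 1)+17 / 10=sqrt(2) / 2+21 / 10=2.81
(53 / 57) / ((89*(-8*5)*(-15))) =53 / 3043800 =0.00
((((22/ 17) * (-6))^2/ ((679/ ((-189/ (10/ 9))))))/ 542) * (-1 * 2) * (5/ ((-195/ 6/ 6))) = -25404192/ 493801295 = -0.05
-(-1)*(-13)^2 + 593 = 762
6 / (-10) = -3 / 5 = -0.60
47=47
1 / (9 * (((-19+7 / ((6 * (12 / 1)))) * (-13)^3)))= 8 / 2990117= 0.00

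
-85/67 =-1.27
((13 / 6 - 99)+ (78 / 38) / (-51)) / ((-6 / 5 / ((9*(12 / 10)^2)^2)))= 547452756 / 40375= 13559.20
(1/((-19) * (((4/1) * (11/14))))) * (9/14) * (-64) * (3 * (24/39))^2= 82944/35321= 2.35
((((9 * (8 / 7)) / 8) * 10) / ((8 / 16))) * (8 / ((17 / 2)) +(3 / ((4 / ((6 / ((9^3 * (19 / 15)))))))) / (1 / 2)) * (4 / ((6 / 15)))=1658600 / 6783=244.52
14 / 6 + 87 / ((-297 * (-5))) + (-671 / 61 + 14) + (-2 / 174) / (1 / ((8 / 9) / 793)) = 184136539 / 34150545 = 5.39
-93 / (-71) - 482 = -34129 / 71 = -480.69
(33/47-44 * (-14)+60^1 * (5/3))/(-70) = -6737/658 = -10.24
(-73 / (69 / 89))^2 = 42211009 / 4761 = 8866.00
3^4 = 81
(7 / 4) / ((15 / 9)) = 21 / 20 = 1.05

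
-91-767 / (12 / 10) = -4381 / 6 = -730.17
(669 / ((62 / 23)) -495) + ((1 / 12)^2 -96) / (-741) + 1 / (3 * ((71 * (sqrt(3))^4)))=-57937094641 / 234855504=-246.69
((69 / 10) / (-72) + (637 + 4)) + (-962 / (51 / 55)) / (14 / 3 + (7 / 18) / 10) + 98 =162870133 / 314160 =518.43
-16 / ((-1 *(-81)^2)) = 16 / 6561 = 0.00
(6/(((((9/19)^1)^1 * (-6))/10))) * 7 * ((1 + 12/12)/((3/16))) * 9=-42560/3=-14186.67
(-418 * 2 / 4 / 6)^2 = 43681 / 36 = 1213.36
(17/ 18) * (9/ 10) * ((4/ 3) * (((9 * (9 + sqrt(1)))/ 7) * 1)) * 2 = 204/ 7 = 29.14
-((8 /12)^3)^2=-64 /729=-0.09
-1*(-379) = 379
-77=-77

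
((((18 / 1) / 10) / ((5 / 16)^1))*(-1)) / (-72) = 2 / 25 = 0.08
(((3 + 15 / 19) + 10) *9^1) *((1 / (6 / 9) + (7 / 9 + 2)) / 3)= 10087 / 57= 176.96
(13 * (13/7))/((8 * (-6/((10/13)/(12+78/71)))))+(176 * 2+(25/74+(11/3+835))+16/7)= 1379619361/1156176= 1193.26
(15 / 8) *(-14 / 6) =-35 / 8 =-4.38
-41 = -41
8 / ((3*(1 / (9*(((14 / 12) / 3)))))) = 28 / 3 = 9.33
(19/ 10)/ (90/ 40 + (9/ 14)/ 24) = 1064/ 1275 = 0.83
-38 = -38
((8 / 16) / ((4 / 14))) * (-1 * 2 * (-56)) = 196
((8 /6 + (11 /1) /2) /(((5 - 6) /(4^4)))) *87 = -152192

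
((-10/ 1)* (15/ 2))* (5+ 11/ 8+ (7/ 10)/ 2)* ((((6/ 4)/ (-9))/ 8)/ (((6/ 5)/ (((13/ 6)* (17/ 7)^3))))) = 429519025/ 1580544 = 271.75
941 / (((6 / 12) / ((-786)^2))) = 1162692072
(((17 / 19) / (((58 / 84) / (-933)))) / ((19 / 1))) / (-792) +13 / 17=6617421 / 7830812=0.85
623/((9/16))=9968/9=1107.56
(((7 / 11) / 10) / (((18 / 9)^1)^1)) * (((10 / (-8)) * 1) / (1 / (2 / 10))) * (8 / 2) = -7 / 220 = -0.03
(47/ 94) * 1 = 0.50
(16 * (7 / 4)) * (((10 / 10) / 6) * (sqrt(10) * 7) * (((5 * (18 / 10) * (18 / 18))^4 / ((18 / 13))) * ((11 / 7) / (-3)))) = -81081 * sqrt(10) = -256400.63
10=10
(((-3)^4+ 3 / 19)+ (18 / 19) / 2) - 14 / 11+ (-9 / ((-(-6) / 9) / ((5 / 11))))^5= -844097694085 / 97919008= -8620.37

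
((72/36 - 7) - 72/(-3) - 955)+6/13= -12162/13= -935.54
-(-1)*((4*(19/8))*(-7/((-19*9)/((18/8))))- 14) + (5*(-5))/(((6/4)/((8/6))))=-2545/72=-35.35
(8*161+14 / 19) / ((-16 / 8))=-12243 / 19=-644.37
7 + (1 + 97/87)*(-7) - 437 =-38698/87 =-444.80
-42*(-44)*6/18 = 616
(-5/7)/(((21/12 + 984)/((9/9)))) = -20/27601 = -0.00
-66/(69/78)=-1716/23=-74.61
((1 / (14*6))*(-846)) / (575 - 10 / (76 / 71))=-893 / 50155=-0.02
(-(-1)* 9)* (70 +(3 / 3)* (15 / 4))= 2655 / 4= 663.75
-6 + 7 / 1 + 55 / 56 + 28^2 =44015 / 56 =785.98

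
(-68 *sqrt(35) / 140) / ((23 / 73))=-1241 *sqrt(35) / 805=-9.12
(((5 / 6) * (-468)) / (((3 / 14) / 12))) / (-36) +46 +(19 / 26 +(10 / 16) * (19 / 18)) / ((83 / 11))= 101437369 / 155376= 652.85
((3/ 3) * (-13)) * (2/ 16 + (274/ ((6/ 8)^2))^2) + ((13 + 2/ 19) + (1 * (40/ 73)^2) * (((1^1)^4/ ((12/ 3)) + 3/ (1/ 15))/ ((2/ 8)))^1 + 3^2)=-202377961224887/ 65610648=-3084529.22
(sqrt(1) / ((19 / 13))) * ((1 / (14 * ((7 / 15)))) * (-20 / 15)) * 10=-1300 / 931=-1.40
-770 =-770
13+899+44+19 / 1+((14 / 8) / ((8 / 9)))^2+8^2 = 1067905 / 1024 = 1042.88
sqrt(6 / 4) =sqrt(6) / 2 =1.22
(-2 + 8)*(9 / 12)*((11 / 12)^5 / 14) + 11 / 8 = 1225499 / 774144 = 1.58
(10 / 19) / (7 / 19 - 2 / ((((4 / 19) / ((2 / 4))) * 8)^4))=83886080 / 56244157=1.49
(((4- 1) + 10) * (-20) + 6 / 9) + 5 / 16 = -12433 / 48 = -259.02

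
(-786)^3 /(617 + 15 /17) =-1031873769 /1313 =-785890.15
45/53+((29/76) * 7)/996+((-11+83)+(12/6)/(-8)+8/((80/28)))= 1512516647/20059440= 75.40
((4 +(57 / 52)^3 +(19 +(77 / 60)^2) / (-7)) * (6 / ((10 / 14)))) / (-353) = -524306123 / 9306492000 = -0.06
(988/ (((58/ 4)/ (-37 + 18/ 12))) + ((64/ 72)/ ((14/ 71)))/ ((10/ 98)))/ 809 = -3099008/ 1055745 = -2.94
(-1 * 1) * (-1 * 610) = 610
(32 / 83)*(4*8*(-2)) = -2048 / 83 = -24.67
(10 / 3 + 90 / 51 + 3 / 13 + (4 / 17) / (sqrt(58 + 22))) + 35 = sqrt(5) / 85 + 26738 / 663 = 40.36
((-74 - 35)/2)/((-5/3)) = 32.70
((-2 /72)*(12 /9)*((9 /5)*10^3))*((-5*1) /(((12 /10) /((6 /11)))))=5000 /33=151.52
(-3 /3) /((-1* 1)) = 1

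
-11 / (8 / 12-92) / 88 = 3 / 2192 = 0.00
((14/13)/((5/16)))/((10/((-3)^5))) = -27216/325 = -83.74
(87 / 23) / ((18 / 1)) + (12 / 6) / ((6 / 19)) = 301 / 46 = 6.54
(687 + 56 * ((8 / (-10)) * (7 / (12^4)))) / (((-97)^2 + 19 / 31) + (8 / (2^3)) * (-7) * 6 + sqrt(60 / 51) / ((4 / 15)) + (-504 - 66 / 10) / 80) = 1361624701783478090 / 18554236905265411473 - 21390235910000 * sqrt(85) / 6184745635088470491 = 0.07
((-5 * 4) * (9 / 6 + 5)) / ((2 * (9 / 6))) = -130 / 3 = -43.33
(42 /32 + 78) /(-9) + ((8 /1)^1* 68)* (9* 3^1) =234867 /16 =14679.19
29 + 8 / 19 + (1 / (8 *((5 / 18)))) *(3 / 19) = 11207 / 380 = 29.49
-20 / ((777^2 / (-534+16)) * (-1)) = -40 / 2331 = -0.02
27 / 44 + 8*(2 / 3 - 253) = -266383 / 132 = -2018.05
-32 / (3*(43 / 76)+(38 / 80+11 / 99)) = -218880 / 15619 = -14.01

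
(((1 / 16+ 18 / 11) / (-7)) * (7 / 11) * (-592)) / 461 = 11063 / 55781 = 0.20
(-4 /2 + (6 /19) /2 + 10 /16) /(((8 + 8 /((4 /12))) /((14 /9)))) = -1295 /21888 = -0.06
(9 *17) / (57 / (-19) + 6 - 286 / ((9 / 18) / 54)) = -51 / 10295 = -0.00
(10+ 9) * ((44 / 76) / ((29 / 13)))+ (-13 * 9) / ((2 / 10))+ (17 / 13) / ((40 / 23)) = -8736101 / 15080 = -579.32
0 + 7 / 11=7 / 11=0.64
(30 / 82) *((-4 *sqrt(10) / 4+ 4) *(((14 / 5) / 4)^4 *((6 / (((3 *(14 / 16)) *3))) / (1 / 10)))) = 2744 / 1025-686 *sqrt(10) / 1025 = 0.56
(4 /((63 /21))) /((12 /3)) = 1 /3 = 0.33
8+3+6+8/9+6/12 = 331/18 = 18.39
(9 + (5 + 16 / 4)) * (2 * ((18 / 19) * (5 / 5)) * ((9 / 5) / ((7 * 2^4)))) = 729 / 1330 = 0.55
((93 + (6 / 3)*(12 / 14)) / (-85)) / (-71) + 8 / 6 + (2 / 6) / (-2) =17629 / 14910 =1.18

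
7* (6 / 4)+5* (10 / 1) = 121 / 2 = 60.50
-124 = -124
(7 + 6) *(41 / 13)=41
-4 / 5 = -0.80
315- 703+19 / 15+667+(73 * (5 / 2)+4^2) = 14363 / 30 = 478.77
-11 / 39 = -0.28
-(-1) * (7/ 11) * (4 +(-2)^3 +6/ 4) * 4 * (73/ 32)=-14.52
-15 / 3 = -5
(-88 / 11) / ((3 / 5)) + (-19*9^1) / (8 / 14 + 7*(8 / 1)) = -2159 / 132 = -16.36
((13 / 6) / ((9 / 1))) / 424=13 / 22896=0.00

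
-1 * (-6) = 6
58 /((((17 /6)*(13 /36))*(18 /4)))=2784 /221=12.60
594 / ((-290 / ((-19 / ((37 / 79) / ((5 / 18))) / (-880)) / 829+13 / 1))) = -3789714999 / 142322720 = -26.63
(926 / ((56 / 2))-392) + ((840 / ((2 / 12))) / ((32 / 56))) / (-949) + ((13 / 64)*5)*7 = -153527995 / 425152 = -361.11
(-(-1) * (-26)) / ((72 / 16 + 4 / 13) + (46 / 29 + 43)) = -19604 / 37243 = -0.53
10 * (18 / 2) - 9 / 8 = 711 / 8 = 88.88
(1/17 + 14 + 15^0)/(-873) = -256/14841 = -0.02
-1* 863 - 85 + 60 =-888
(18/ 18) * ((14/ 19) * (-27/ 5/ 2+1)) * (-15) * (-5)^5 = -1115625/ 19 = -58717.11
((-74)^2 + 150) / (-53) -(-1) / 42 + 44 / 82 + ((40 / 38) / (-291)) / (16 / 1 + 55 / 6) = -2681865146951 / 25398688938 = -105.59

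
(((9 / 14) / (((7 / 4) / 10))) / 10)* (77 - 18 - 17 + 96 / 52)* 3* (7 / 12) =2565 / 91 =28.19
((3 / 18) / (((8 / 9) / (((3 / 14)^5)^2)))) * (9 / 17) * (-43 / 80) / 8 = -68555889 / 50353450338222080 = -0.00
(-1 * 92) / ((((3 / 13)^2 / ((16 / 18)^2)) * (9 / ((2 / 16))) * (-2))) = 62192 / 6561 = 9.48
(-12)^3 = -1728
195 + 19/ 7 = 1384/ 7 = 197.71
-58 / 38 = -29 / 19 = -1.53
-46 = -46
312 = 312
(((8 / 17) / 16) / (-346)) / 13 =-1 / 152932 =-0.00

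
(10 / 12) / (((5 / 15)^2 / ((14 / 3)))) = 35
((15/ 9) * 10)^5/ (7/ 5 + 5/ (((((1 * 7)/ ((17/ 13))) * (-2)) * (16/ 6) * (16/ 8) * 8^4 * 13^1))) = 242278400000000000/ 263753647551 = 918578.39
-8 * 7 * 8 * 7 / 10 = -1568 / 5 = -313.60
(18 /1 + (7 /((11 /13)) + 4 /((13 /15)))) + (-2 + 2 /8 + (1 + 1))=17811 /572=31.14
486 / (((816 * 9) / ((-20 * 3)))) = -135 / 34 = -3.97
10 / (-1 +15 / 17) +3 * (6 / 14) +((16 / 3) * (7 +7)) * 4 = 4514 / 21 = 214.95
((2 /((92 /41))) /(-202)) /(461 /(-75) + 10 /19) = 0.00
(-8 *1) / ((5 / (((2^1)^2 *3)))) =-96 / 5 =-19.20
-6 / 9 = -2 / 3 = -0.67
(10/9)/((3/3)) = 10/9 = 1.11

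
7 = 7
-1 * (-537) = 537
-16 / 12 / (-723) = 4 / 2169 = 0.00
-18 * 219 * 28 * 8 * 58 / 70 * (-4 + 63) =-215832384 / 5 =-43166476.80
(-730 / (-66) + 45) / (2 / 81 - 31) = -49950 / 27599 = -1.81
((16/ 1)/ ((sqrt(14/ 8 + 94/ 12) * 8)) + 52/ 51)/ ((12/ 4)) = 4 * sqrt(345)/ 345 + 52/ 153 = 0.56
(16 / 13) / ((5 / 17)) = 272 / 65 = 4.18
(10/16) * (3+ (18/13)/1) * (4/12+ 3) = 475/52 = 9.13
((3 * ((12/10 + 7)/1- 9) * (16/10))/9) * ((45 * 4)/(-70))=192/175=1.10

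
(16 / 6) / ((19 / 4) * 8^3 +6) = 4 / 3657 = 0.00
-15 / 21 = -5 / 7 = -0.71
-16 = -16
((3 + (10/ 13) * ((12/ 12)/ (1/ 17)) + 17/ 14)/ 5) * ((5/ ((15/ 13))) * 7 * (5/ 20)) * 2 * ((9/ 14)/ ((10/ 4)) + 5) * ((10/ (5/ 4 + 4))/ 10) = 52.52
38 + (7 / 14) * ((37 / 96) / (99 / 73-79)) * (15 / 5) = 13781875 / 362752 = 37.99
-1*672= -672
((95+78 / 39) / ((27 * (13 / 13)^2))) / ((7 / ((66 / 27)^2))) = 46948 / 15309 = 3.07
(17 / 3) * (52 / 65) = 68 / 15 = 4.53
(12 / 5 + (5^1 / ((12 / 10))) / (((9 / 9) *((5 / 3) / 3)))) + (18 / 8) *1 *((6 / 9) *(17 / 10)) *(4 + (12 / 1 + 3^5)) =13407 / 20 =670.35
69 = 69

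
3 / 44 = 0.07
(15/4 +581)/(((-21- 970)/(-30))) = 35085/1982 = 17.70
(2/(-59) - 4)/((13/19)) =-4522/767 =-5.90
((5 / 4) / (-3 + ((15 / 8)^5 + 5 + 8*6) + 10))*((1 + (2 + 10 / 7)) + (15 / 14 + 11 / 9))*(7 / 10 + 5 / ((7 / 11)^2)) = 528078848 / 400641885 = 1.32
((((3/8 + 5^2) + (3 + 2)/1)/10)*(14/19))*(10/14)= 243/152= 1.60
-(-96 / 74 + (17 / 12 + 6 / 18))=-67 / 148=-0.45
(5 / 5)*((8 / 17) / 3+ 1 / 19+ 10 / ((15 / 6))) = 4079 / 969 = 4.21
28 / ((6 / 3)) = 14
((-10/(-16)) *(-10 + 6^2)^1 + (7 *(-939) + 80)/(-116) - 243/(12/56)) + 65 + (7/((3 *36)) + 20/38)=-59280961/59508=-996.18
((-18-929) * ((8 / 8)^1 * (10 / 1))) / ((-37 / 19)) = 179930 / 37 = 4862.97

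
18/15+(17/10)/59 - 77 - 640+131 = -69003/118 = -584.77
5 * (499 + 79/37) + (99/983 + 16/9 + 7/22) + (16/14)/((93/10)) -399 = 3295761412109/1562716386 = 2109.00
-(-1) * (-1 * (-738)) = 738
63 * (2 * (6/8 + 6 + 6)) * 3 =9639/2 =4819.50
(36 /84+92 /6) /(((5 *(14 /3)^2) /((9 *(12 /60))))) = 0.26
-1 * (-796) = 796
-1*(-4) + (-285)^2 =81229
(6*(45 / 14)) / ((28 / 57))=7695 / 196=39.26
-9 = -9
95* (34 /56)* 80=32300 /7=4614.29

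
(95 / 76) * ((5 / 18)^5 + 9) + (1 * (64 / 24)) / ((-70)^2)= 104186615473 / 9258883200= 11.25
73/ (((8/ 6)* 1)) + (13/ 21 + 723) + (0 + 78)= 71935/ 84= 856.37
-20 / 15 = -4 / 3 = -1.33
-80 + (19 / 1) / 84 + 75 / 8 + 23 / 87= -341695 / 4872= -70.13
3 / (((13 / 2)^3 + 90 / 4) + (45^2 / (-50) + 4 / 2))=24 / 2069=0.01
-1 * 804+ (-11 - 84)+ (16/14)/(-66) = -207673/231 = -899.02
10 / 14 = 5 / 7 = 0.71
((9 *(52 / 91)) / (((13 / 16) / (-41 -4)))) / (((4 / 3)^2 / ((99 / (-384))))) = 120285 / 2912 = 41.31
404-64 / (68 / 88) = 5460 / 17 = 321.18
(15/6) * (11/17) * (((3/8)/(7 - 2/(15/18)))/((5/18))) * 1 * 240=44550/391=113.94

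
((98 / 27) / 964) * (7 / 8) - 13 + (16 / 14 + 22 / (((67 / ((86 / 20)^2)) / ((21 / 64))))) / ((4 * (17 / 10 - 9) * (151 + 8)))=-196434691488017 / 15113405986560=-13.00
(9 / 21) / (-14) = -3 / 98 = -0.03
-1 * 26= -26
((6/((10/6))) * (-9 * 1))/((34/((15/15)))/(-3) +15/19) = 3.07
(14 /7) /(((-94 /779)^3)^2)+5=223474563534133961 /344934890528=647874.63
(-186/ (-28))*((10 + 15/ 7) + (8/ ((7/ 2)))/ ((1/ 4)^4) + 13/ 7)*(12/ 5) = 9552.05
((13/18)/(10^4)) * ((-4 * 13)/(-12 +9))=169/135000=0.00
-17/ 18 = -0.94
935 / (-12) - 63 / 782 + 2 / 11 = -4016209 / 51612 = -77.82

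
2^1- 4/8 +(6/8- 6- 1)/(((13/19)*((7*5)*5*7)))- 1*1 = 1255/2548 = 0.49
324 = 324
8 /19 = 0.42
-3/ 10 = -0.30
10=10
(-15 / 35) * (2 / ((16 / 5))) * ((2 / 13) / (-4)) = 15 / 1456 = 0.01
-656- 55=-711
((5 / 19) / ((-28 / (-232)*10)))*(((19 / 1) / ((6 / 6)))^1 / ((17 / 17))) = 29 / 7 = 4.14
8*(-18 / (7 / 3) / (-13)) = 432 / 91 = 4.75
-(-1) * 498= 498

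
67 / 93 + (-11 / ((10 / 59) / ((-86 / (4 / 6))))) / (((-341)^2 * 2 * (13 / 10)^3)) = 51336509 / 69673461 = 0.74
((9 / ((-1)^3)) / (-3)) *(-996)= -2988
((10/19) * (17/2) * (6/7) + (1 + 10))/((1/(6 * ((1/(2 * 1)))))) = 5919/133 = 44.50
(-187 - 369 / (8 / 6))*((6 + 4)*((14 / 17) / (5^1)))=-12985 / 17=-763.82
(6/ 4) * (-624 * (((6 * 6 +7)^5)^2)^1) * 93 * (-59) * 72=7991491855103947519932096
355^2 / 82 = 1536.89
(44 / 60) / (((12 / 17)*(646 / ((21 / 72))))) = 77 / 164160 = 0.00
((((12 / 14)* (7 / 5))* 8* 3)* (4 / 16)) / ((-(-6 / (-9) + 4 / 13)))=-702 / 95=-7.39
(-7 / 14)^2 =1 / 4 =0.25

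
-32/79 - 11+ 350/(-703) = -661053/55537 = -11.90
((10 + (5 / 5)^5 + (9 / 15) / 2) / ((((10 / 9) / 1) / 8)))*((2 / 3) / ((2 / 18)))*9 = 109836 / 25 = 4393.44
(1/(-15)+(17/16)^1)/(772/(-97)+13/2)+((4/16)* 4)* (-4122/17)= -140377231/577320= -243.15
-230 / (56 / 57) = -6555 / 28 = -234.11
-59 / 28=-2.11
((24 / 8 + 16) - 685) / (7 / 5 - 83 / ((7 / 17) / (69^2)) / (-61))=-710955 / 16795922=-0.04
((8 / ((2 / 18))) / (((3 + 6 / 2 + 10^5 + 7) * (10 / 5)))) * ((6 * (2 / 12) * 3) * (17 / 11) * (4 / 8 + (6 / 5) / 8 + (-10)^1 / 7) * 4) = -200124 / 38505005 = -0.01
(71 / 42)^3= 357911 / 74088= 4.83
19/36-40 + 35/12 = -329/9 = -36.56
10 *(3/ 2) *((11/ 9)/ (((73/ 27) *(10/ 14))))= 693/ 73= 9.49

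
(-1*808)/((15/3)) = -808/5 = -161.60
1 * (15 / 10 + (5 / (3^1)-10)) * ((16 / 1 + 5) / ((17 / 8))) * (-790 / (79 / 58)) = 665840 / 17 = 39167.06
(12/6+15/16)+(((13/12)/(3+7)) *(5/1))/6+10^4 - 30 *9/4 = 357679/36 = 9935.53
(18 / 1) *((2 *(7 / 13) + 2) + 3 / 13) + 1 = 60.54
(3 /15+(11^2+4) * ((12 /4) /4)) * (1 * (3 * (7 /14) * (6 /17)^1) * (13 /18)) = 24427 /680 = 35.92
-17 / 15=-1.13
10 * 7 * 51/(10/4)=1428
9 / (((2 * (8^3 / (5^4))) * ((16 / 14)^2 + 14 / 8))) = 275625 / 153344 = 1.80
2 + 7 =9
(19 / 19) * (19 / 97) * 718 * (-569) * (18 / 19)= -7353756 / 97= -75811.92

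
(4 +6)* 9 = 90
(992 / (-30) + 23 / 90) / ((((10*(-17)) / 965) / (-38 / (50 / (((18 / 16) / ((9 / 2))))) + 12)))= 673086149 / 306000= 2199.63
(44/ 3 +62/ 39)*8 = 5072/ 39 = 130.05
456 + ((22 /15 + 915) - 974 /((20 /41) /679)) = -8126321 /6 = -1354386.83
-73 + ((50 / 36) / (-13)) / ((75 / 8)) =-73.01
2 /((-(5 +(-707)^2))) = -1 /249927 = -0.00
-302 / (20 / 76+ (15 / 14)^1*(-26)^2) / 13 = -40166 / 1252745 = -0.03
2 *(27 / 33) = 18 / 11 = 1.64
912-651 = 261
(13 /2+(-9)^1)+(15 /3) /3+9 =49 /6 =8.17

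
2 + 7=9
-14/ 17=-0.82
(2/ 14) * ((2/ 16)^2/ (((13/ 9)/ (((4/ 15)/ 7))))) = 3/ 50960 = 0.00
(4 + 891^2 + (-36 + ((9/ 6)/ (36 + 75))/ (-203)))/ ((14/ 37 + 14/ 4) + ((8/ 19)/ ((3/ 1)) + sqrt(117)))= -11522211404315139/ 364237197121 + 8601384172627206* sqrt(13)/ 364237197121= 53510.52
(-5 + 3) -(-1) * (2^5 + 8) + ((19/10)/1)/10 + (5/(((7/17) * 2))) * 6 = 52233/700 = 74.62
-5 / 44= -0.11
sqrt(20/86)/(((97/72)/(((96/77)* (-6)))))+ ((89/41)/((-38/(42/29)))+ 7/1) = 156268/22591 - 41472* sqrt(430)/321167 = 4.24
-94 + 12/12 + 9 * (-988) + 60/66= -98825/11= -8984.09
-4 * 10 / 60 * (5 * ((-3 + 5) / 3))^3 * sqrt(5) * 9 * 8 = -3975.23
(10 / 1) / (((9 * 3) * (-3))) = -10 / 81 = -0.12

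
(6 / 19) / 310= 3 / 2945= 0.00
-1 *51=-51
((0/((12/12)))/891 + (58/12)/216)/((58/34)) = 17/1296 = 0.01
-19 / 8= -2.38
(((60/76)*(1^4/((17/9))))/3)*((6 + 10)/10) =72/323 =0.22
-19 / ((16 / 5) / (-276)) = 6555 / 4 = 1638.75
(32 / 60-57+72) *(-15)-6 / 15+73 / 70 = -3253 / 14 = -232.36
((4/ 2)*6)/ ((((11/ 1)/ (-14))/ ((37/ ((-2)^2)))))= -1554/ 11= -141.27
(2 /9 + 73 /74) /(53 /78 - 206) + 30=10663897 /355533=29.99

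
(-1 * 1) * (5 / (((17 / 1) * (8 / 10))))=-0.37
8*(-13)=-104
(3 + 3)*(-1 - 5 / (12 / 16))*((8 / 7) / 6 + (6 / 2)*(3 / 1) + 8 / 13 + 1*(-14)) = 52670 / 273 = 192.93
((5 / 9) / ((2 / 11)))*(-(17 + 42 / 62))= -54.01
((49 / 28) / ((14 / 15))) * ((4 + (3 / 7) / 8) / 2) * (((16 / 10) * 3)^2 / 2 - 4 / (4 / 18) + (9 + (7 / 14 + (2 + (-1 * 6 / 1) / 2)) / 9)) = 251743 / 26880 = 9.37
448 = 448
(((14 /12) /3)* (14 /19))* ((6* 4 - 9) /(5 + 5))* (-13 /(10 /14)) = -4459 /570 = -7.82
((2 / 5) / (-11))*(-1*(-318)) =-636 / 55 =-11.56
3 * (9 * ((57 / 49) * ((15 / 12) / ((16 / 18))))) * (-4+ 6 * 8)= 761805 / 392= 1943.38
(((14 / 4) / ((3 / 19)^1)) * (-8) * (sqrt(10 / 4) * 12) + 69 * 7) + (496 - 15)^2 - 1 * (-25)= 228504.34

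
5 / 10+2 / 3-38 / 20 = -11 / 15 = -0.73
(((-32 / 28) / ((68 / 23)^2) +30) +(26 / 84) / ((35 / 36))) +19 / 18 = 19909558 / 637245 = 31.24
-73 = -73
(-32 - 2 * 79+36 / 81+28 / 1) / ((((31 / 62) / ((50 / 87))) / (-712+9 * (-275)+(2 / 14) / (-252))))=204354938150 / 345303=591813.39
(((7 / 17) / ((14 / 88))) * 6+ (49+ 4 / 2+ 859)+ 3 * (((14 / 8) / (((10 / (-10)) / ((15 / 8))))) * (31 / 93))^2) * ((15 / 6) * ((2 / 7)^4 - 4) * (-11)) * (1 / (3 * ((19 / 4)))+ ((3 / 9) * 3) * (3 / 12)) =32668.38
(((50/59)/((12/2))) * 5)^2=15625/31329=0.50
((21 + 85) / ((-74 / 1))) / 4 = -53 / 148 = -0.36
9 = 9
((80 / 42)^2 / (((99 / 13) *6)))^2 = 108160000 / 17154974529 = 0.01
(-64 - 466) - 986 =-1516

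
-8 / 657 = -0.01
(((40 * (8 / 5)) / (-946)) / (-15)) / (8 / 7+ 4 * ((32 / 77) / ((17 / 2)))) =476 / 141255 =0.00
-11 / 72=-0.15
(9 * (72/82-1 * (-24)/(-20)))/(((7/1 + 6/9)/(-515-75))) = 210276/943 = 222.99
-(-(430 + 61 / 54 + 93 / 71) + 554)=-121.56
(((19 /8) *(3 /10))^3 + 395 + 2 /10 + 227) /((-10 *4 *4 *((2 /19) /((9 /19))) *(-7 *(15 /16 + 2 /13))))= 37293936381 /16271360000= 2.29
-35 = -35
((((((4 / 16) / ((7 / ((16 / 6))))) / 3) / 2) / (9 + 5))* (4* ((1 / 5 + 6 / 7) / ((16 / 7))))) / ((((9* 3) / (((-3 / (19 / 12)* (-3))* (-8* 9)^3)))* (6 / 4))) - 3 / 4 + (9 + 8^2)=-700657 / 18620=-37.63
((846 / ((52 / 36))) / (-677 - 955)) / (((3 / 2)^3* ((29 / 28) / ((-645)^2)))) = -273744450 / 6409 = -42712.51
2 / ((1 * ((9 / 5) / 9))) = 10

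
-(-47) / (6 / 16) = 376 / 3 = 125.33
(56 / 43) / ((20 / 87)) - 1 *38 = -6952 / 215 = -32.33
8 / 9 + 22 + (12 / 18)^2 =70 / 3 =23.33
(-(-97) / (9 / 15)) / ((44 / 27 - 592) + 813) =4365 / 6011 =0.73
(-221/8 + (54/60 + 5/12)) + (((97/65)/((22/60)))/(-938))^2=-14200120556053/539757898680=-26.31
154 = 154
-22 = -22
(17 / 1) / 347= 0.05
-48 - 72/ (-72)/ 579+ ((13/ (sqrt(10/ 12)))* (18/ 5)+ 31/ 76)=-2094167/ 44004+ 234* sqrt(30)/ 25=3.68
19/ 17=1.12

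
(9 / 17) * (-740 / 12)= -555 / 17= -32.65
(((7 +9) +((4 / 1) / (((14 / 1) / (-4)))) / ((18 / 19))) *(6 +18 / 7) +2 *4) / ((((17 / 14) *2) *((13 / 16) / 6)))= 634112 / 1547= 409.90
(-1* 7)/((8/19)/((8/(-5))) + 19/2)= -266/351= -0.76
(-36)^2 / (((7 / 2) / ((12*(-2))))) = -62208 / 7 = -8886.86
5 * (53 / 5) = 53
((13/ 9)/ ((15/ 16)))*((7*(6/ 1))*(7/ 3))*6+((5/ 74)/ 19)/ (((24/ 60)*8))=917118053/ 1012320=905.96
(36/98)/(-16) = -0.02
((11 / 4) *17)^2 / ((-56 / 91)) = -454597 / 128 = -3551.54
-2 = -2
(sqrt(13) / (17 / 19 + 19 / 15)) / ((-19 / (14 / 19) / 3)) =-45 * sqrt(13) / 836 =-0.19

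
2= 2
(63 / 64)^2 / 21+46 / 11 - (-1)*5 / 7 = 1558745 / 315392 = 4.94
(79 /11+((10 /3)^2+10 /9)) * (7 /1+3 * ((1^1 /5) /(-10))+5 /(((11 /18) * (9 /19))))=8527319 /18150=469.82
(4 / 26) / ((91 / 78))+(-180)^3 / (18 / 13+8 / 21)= -72442185108 / 21931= -3303186.59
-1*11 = -11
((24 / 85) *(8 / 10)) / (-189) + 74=1981318 / 26775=74.00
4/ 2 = 2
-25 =-25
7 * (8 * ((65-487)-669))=-61096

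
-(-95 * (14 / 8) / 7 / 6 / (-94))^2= -9025 / 5089536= -0.00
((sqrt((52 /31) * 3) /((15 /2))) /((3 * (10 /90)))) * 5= 4 * sqrt(1209) /31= 4.49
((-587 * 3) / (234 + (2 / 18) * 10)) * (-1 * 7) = 110943 / 2116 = 52.43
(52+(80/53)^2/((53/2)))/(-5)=-7754404/744385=-10.42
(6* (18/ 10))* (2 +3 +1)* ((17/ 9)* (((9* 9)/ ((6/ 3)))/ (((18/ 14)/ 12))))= 231336/ 5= 46267.20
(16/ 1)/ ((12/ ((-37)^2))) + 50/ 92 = 251971/ 138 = 1825.88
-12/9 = -4/3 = -1.33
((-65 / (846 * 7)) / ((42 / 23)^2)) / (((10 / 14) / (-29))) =199433 / 1492344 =0.13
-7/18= -0.39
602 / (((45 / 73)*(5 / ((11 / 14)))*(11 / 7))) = 97.66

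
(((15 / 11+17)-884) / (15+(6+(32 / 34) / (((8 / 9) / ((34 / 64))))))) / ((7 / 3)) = -17.21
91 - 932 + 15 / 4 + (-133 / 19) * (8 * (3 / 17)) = -57605 / 68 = -847.13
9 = 9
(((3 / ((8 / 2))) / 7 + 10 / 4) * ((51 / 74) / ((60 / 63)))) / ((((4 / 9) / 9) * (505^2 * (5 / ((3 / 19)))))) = 2714067 / 573704240000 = 0.00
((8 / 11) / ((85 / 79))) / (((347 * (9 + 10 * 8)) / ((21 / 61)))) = 13272 / 1761411905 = 0.00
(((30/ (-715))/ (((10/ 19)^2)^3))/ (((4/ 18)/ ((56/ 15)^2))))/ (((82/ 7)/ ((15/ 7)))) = -22.65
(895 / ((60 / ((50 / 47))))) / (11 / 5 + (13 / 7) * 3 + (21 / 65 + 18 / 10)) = 2036125 / 1269564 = 1.60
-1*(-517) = 517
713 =713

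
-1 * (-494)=494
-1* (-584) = 584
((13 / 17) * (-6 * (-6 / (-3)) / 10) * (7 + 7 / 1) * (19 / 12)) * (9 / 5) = -15561 / 425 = -36.61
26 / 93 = 0.28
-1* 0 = 0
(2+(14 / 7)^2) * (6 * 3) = 108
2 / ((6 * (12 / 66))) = 11 / 6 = 1.83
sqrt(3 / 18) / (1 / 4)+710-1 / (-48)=2 * sqrt(6) / 3+34081 / 48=711.65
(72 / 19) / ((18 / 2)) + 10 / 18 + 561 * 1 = 96098 / 171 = 561.98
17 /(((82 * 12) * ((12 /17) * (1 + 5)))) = 289 /70848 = 0.00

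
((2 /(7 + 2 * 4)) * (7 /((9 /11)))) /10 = 77 /675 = 0.11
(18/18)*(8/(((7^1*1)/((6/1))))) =48/7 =6.86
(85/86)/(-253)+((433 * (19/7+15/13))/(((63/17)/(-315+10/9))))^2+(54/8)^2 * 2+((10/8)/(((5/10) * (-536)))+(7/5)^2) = 15621388722977522127672912583/776198274946894800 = 20125513322.03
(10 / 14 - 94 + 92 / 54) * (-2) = 34618 / 189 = 183.16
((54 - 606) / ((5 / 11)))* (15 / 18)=-1012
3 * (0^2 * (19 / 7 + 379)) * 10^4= 0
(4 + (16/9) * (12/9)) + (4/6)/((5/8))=1004/135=7.44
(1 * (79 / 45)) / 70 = 79 / 3150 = 0.03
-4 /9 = -0.44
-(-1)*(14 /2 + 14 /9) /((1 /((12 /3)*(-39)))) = -4004 /3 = -1334.67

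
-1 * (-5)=5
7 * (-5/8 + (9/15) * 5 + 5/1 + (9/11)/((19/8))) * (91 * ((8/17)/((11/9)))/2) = 946.65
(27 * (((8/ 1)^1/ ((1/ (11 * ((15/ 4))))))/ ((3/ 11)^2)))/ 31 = 119790/ 31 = 3864.19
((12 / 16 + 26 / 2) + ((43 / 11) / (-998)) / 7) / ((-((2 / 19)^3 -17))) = 4831431587 / 5973239580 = 0.81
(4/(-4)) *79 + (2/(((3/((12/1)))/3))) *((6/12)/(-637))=-50335/637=-79.02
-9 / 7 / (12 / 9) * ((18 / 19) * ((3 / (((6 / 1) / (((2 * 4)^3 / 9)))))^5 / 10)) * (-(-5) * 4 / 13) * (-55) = 60473139527680 / 420147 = 143933288.89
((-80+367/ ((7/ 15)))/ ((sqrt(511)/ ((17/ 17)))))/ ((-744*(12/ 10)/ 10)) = -123625*sqrt(511)/ 7983864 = -0.35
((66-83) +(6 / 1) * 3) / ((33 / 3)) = 1 / 11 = 0.09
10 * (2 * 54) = 1080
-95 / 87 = -1.09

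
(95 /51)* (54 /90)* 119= 133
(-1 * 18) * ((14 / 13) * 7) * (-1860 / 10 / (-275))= -328104 / 3575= -91.78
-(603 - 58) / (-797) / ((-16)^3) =-545 / 3264512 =-0.00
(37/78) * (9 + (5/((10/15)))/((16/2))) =1961/416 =4.71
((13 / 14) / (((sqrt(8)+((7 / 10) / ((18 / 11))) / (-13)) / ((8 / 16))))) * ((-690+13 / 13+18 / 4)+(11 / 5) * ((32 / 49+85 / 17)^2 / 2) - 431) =-92321016503040 * sqrt(2) / 736127624897 - 216993842208 / 105161089271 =-179.43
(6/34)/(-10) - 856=-145523/170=-856.02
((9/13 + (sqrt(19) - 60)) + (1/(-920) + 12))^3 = -185755119073608397/1710777536000 + 963150843307 * sqrt(19)/143041600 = -79229.31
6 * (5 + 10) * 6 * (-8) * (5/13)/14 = -10800/91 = -118.68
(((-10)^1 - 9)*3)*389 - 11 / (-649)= -1308206 / 59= -22172.98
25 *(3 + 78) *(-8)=-16200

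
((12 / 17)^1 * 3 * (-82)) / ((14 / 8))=-11808 / 119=-99.23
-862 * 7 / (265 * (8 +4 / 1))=-3017 / 1590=-1.90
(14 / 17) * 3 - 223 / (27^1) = -2657 / 459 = -5.79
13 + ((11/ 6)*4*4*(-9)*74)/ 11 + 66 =-1697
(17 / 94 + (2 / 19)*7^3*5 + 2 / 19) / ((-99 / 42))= -2260517 / 29469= -76.71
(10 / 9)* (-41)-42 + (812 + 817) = 13873 / 9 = 1541.44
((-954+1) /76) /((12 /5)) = -4765 /912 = -5.22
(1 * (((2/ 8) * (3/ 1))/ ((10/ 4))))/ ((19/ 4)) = 6/ 95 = 0.06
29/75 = 0.39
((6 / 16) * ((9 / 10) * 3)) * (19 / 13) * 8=1539 / 130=11.84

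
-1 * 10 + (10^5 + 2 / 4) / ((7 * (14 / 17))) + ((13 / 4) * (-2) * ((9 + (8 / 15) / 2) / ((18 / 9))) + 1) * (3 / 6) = 101856107 / 5880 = 17322.47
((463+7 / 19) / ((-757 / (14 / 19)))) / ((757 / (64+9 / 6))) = -8073268 / 206870689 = -0.04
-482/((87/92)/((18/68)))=-134.92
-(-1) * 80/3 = 80/3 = 26.67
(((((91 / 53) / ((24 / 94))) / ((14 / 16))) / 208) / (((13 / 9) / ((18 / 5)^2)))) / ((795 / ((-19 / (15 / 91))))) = -168777 / 3511250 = -0.05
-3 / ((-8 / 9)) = 3.38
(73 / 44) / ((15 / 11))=73 / 60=1.22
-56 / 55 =-1.02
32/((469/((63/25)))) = 0.17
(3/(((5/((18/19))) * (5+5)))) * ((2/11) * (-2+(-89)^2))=427626/5225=81.84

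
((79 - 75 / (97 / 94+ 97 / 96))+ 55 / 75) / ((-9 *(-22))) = 594514 / 2736855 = 0.22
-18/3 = -6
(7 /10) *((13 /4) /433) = 91 /17320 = 0.01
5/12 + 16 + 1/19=3755/228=16.47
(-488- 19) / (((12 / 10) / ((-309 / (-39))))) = -6695 / 2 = -3347.50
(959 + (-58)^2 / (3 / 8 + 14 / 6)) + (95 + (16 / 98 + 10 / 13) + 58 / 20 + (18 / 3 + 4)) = 14714221 / 6370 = 2309.92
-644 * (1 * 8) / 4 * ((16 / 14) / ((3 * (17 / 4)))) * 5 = -29440 / 51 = -577.25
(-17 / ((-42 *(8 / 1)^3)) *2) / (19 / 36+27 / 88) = 0.00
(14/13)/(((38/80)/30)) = 16800/247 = 68.02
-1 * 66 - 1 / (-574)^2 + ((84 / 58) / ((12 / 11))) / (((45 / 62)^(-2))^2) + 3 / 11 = -50752291372445273 / 776517468749792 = -65.36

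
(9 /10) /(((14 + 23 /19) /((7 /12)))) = 399 /11560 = 0.03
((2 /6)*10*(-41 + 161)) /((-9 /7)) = -2800 /9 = -311.11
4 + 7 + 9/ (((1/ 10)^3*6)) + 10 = 1521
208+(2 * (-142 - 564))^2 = 1993952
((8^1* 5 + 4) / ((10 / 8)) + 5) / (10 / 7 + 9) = 3.85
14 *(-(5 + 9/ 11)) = -896/ 11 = -81.45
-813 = -813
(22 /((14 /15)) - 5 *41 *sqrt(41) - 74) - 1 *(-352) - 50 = 1761 /7 - 205 *sqrt(41) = -1061.07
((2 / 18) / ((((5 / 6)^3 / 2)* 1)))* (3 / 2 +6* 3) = 936 / 125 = 7.49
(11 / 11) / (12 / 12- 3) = -1 / 2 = -0.50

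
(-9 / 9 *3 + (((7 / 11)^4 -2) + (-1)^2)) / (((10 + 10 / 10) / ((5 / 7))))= -280815 / 1127357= -0.25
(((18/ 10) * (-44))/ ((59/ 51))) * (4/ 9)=-8976/ 295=-30.43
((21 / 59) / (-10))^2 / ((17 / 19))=8379 / 5917700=0.00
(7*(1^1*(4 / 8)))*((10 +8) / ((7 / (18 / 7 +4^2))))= 1170 / 7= 167.14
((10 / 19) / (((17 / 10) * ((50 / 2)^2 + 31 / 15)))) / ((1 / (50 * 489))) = 18337500 / 1519069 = 12.07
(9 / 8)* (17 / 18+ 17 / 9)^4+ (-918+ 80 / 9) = -963775 / 1152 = -836.61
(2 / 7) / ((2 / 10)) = 10 / 7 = 1.43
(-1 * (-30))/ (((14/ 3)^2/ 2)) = 135/ 49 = 2.76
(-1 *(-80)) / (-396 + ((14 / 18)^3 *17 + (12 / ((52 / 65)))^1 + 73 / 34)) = -396576 / 1838399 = -0.22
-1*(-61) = 61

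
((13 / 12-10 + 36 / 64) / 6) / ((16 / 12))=-401 / 384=-1.04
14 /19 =0.74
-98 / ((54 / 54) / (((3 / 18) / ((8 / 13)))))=-637 / 24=-26.54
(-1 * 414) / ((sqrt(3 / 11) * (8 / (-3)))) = 207 * sqrt(33) / 4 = 297.28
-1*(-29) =29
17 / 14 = 1.21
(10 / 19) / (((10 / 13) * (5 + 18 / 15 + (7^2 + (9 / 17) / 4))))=4420 / 357447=0.01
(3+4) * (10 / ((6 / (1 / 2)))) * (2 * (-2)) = -70 / 3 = -23.33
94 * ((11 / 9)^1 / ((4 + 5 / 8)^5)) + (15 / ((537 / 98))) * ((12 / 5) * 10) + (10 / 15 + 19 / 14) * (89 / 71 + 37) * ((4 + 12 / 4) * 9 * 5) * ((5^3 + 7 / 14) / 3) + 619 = 8097071837828279086 / 7931631145617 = 1020858.34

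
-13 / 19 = -0.68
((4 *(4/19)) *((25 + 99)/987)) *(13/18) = 0.08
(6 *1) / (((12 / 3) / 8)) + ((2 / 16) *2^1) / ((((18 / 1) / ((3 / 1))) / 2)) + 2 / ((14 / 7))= 13.08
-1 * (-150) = 150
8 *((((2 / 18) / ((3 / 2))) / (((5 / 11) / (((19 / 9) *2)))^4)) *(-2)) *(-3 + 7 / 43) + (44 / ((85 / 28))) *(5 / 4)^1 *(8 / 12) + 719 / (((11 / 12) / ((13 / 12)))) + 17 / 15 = 23055505502112448 / 890274391875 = 25897.08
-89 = -89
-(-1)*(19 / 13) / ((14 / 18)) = 171 / 91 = 1.88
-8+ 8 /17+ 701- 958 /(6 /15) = -28926 /17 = -1701.53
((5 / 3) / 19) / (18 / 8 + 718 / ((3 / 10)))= 20 / 546193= 0.00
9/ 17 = 0.53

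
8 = 8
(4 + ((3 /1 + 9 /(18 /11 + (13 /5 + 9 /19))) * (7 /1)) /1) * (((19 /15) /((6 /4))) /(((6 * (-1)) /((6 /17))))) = -717763 /376533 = -1.91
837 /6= 279 /2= 139.50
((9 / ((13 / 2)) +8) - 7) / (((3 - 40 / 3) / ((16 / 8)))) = -6 / 13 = -0.46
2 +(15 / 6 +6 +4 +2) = 33 / 2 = 16.50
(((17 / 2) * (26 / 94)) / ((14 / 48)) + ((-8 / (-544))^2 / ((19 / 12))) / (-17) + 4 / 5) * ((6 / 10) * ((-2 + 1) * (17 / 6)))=-5442498553 / 361307800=-15.06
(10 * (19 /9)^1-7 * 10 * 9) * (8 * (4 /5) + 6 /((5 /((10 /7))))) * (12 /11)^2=-4980224 /847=-5879.84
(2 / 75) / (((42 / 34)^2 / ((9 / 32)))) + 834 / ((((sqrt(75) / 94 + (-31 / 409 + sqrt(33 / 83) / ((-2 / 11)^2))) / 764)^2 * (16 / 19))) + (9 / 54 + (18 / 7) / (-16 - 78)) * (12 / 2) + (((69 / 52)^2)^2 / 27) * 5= 1786854715883 / 1262898873600 + 23545335621926121696096 / (-483724 + 339470 * sqrt(3) + 2325983 * sqrt(2739))^2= 1586195.07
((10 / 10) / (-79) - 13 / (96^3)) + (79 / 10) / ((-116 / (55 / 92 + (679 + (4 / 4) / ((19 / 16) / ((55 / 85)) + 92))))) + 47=300972531604601 / 427732940390400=0.70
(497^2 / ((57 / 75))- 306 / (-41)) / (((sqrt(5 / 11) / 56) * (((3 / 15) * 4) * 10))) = 1772330273 * sqrt(55) / 3895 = 3374570.75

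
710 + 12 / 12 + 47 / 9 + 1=6455 / 9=717.22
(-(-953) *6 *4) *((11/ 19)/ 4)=62898/ 19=3310.42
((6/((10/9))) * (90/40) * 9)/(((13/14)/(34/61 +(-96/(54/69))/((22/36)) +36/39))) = -2660750127/113399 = -23463.61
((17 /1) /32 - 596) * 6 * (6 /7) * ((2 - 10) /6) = 57165 /14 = 4083.21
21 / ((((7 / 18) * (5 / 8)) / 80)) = 6912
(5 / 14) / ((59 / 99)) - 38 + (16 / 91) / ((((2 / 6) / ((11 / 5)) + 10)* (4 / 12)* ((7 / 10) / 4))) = -186859325 / 5036122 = -37.10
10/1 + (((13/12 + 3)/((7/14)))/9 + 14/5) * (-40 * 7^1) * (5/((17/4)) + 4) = -2461874/459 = -5363.56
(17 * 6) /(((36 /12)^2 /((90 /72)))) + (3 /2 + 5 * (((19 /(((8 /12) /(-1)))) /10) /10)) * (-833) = -5797 /120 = -48.31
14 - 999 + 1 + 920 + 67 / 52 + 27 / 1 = -1857 / 52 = -35.71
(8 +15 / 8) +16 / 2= 143 / 8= 17.88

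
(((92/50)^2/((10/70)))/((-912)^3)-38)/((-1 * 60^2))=4503893763703/426684672000000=0.01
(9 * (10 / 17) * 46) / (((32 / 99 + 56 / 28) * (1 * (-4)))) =-891 / 34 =-26.21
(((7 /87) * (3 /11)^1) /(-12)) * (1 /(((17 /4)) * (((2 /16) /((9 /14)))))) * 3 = -36 /5423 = -0.01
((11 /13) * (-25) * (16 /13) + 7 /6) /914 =-25217 /926796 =-0.03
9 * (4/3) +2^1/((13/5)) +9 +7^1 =28.77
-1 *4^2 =-16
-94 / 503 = -0.19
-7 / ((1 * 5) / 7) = -49 / 5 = -9.80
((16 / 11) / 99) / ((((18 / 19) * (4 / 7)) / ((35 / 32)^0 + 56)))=5054 / 3267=1.55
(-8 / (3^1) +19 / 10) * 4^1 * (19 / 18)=-437 / 135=-3.24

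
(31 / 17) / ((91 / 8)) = 248 / 1547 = 0.16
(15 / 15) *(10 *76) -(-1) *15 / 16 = 12175 / 16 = 760.94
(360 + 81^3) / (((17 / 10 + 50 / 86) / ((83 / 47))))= 2108886410 / 5123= 411650.68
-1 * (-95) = 95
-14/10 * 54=-75.60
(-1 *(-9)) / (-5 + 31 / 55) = -495 / 244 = -2.03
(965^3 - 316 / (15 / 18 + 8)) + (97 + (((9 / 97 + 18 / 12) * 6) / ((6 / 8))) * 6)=4619868462438 / 5141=898632262.68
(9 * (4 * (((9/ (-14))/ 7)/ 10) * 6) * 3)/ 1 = -1458/ 245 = -5.95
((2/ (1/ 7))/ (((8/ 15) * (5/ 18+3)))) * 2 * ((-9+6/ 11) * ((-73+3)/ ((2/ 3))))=14218.68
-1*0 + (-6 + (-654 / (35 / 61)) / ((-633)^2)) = -28061528 / 4674705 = -6.00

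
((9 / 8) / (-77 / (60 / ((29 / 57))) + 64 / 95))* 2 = 7695 / 71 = 108.38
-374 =-374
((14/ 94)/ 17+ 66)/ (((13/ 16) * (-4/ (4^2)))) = -259648/ 799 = -324.97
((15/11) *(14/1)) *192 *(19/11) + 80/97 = 74319440/11737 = 6332.06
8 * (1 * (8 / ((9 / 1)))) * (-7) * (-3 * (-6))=-896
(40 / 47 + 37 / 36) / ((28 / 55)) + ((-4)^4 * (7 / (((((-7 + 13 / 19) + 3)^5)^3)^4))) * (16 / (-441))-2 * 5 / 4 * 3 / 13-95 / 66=10355033751213740553899832574712337974164155249605189690582383675285591384213503658671984828664881906428562237646499 / 6184824700581367636421915216601015776491427221606899738054426462062715356307957854591928553735393636828554855337968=1.67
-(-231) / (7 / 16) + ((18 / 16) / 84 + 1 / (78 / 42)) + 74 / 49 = 10804785 / 20384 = 530.06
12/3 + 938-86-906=-50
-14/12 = -7/6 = -1.17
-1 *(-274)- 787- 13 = -526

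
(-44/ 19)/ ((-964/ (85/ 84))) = 935/ 384636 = 0.00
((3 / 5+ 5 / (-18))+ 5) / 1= 479 / 90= 5.32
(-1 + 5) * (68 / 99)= 2.75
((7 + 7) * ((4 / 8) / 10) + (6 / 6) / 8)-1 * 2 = -47 / 40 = -1.18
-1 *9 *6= -54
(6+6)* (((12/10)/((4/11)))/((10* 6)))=33/50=0.66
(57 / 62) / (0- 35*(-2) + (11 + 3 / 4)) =38 / 3379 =0.01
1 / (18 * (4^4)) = 1 / 4608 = 0.00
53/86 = 0.62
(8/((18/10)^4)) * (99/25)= 2200/729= 3.02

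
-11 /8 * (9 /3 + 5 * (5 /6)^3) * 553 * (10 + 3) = -100667567 /1728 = -58256.69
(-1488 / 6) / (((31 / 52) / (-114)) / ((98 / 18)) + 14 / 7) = -24012352 / 193555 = -124.06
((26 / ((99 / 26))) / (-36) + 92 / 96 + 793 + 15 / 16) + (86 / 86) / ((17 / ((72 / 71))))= 13675528949 / 17206992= 794.77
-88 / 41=-2.15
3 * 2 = 6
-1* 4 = -4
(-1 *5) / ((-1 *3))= 5 / 3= 1.67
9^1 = 9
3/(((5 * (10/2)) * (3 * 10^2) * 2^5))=1/80000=0.00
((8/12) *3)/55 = 2/55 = 0.04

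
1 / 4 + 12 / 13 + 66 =67.17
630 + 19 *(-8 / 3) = 1738 / 3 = 579.33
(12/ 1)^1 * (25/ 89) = 300/ 89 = 3.37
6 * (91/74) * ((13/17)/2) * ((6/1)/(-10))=-10647/6290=-1.69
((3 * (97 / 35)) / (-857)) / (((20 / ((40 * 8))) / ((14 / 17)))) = -9312 / 72845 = -0.13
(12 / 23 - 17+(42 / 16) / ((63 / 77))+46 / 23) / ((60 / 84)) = -15.78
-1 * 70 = -70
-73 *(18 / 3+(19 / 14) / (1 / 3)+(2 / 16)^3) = -2635519 / 3584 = -735.36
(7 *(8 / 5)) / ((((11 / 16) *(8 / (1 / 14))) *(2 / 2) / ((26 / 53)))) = 208 / 2915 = 0.07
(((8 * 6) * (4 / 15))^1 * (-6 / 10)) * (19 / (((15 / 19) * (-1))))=23104 / 125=184.83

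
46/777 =0.06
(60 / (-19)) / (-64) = 15 / 304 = 0.05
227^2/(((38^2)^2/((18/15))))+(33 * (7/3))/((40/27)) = 135545973/2606420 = 52.00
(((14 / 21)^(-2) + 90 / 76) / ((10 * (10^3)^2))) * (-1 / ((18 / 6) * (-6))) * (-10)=-29 / 152000000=-0.00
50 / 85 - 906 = -15392 / 17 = -905.41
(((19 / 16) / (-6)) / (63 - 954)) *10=0.00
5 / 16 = 0.31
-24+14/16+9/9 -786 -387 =-9561/8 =-1195.12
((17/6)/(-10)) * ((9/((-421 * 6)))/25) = 17/421000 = 0.00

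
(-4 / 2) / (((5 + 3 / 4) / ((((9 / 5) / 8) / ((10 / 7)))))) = -0.05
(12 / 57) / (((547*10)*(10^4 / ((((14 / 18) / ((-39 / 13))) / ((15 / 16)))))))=-14 / 13153640625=-0.00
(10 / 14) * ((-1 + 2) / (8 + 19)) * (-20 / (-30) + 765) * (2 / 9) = 22970 / 5103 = 4.50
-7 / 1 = -7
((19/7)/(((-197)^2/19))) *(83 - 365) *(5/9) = -169670/814989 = -0.21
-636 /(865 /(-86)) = 54696 /865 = 63.23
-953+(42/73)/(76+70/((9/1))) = -26227324/27521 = -952.99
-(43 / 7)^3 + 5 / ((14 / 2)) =-79262 / 343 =-231.08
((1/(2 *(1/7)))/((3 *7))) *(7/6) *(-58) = -203/18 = -11.28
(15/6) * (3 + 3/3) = 10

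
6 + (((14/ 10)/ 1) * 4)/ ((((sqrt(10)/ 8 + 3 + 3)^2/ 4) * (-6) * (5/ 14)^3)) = 78675968 * sqrt(10)/ 822255625 + 9111345314/ 2466766875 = 4.00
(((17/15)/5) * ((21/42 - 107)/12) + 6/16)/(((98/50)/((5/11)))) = -2455/6468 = -0.38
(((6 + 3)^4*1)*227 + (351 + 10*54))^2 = 2220809296644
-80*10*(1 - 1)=0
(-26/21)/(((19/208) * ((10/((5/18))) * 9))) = -1352/32319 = -0.04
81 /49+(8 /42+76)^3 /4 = 1024015309 /9261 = 110572.87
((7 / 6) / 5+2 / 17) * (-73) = -13067 / 510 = -25.62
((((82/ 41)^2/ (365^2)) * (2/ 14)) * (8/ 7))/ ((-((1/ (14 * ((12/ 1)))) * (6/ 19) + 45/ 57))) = -2432/ 392614075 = -0.00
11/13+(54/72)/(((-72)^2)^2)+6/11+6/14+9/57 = 1348028467787/681485156352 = 1.98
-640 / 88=-7.27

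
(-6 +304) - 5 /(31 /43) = 9023 /31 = 291.06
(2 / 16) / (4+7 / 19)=0.03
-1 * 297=-297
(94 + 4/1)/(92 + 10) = 49/51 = 0.96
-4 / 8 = -0.50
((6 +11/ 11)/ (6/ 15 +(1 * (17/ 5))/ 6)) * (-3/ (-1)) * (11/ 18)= 385/ 29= 13.28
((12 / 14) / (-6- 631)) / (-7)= 6 / 31213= 0.00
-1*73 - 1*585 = -658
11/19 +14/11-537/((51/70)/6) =-15706041/3553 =-4420.50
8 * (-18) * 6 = -864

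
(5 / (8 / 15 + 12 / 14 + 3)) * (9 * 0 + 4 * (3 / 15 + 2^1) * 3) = 13860 / 461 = 30.07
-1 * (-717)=717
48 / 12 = 4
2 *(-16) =-32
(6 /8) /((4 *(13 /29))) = 87 /208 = 0.42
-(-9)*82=738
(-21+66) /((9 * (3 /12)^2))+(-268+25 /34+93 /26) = -40595 /221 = -183.69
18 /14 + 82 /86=674 /301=2.24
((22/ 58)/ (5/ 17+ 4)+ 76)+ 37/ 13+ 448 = 14501764/ 27521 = 526.93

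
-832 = -832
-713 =-713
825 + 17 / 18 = 14867 / 18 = 825.94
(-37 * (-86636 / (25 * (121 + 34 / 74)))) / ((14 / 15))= 29651171 / 26215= 1131.08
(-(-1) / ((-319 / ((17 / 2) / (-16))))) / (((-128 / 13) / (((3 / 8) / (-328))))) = 0.00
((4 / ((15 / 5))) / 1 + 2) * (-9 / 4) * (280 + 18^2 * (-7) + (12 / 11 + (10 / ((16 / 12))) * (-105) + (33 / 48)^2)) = 117171075 / 5632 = 20804.52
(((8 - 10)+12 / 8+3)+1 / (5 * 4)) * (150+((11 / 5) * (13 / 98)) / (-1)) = 3741207 / 9800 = 381.76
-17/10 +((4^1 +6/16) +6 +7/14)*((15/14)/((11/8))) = 2608/385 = 6.77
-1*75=-75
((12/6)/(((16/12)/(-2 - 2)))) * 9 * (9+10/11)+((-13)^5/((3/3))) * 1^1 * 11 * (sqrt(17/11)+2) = -13246336.50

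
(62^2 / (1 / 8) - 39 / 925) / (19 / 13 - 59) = -369792293 / 691900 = -534.46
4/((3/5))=20/3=6.67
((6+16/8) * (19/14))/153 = 76/1071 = 0.07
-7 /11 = -0.64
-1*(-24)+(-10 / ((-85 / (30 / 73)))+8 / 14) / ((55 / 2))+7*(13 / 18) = 250075379 / 8600130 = 29.08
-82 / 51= -1.61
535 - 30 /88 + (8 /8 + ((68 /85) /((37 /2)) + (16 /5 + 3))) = 882217 /1628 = 541.90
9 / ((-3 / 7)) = -21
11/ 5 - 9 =-34/ 5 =-6.80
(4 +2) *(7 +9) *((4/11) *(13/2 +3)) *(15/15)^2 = 3648/11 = 331.64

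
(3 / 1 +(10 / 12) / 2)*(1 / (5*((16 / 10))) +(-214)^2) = 5007043 / 32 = 156470.09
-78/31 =-2.52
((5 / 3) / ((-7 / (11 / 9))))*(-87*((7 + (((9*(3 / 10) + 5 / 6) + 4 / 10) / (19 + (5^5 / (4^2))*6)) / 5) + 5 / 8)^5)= 50201317466280289082506574725186293331319 / 76896685931873137452464832000000000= 652841.11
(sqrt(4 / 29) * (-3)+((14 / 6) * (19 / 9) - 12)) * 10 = -1910 / 27 - 60 * sqrt(29) / 29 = -81.88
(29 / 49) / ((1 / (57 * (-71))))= -2395.16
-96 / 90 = -16 / 15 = -1.07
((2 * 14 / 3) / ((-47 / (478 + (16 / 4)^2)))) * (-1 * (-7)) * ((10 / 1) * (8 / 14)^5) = -20234240 / 48363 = -418.38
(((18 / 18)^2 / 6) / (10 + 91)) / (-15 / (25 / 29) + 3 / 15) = -5 / 52116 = -0.00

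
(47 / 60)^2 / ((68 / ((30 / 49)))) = 2209 / 399840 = 0.01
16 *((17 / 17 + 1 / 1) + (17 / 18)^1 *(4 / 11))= 3712 / 99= 37.49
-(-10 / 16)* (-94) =-235 / 4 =-58.75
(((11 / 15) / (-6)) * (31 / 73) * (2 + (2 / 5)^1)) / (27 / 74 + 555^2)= -50468 / 124796476575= -0.00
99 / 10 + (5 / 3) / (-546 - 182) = 108083 / 10920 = 9.90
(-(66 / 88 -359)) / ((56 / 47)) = 300.67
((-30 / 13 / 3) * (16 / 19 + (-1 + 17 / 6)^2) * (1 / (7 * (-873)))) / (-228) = -14375 / 6194647368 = -0.00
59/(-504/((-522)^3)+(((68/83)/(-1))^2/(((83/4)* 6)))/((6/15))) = 66644651510397/15228591869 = 4376.28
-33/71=-0.46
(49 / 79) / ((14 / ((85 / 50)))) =119 / 1580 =0.08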